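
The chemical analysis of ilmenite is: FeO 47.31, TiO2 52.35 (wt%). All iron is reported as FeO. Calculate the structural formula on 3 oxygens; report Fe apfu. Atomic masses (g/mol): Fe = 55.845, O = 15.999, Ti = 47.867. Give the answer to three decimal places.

1.003 Fe apfu

47.31 wt% FeO ÷ 71.844 g/mol = 0.65851 mol, giving 0.65851 Fe and 0.65851 O.
52.35 wt% TiO2 ÷ 79.865 g/mol = 0.65548 mol, giving 0.65548 Ti and 1.31096 O.
Oxygen sums to 1.96947; scaling by 3/1.96947 = 1.52325 puts the formula on 3 O.
Fe: 0.65851 × 1.52325 = 1.003 atoms per formula unit.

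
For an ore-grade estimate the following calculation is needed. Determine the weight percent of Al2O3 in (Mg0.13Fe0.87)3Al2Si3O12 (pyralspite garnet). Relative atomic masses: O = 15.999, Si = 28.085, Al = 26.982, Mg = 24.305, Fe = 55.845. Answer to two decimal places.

Formula mass = 485.441 g/mol.
2 Al → 1.0000 mol Al2O3 per formula unit; M(Al2O3) = 101.961, so Al2O3 mass = 101.961 g.
101.961/485.441 × 100 = 21.00 wt%.

21.00 wt%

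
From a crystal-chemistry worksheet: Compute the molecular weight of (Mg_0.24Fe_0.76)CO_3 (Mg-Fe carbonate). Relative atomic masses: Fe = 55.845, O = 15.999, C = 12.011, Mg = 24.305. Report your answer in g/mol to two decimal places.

M = 0.24*24.305 + 0.76*55.845 + 1*12.011 + 3*15.999

108.28 g/mol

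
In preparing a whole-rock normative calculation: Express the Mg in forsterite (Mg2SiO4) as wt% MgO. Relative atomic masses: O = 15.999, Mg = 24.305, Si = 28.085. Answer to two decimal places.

57.29 wt%

Molar mass of Mg2SiO4 = 2×24.305 + 1×28.085 + 4×15.999 = 140.691 g/mol.
Each formula unit contains 2 Mg, equivalent to 2/1 = 2.0000 mol MgO.
M(MgO) = 1×24.305 + 1×15.999 = 40.304 g/mol.
Mass of MgO per formula unit = 2.0000 × 40.304 = 80.608 g.
MgO wt% = 80.608 / 140.691 × 100 = 57.29%.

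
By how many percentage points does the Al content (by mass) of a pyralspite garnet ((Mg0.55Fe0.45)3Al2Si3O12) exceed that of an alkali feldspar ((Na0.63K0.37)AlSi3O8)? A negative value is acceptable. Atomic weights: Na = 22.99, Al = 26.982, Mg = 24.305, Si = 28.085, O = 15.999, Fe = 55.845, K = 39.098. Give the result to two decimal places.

First mineral: 53.964 g Al in 445.701 g formula = 12.11 wt% Al.
Second mineral: 26.982 g Al in 268.179 g formula = 10.06 wt% Al.
12.11% − 10.06% gives a difference of 2.05 percentage points.

2.05 percentage points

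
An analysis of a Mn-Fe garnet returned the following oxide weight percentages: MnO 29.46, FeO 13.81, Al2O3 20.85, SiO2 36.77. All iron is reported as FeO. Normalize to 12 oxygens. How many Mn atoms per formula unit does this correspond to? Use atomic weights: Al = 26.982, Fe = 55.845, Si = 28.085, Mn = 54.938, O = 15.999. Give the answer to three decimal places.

2.038 Mn apfu

MnO (M=70.937): mol = 0.41530; Mn = 0.41530, O = 0.41530.
FeO (M=71.844): mol = 0.19222; Fe = 0.19222, O = 0.19222.
Al2O3 (M=101.961): mol = 0.20449; Al = 0.40898, O = 0.61347.
SiO2 (M=60.083): mol = 0.61199; Si = 0.61199, O = 1.22398.
ΣO = 2.44497; factor = 12/ΣO = 4.90804.
Mn apfu = 0.41530 × 4.90804 = 2.038.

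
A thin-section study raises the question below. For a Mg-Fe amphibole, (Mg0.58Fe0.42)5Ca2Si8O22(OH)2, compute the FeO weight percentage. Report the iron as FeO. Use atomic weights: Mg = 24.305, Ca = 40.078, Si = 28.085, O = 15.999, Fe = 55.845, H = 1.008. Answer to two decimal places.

17.17 wt%

M((Mg0.58Fe0.42)5Ca2Si8O22(OH)2) = 878.587 g/mol; M(FeO) = 71.844 g/mol.
Moles FeO per formula unit = 2.10 Fe ÷ 1 = 2.1000.
FeO fraction = (2.1000 × 71.844) / 878.587 = 150.872/878.587 = 0.1717.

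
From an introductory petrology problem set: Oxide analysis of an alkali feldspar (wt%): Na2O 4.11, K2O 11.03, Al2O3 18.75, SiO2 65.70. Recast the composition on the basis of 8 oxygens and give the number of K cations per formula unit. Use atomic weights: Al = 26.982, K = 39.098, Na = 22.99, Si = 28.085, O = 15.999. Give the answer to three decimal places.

Na2O: 4.11/61.979 = 0.06631 mol → 0.13262 mol Na, 0.06631 mol O.
K2O: 11.03/94.195 = 0.11710 mol → 0.23420 mol K, 0.11710 mol O.
Al2O3: 18.75/101.961 = 0.18389 mol → 0.36778 mol Al, 0.55167 mol O.
SiO2: 65.70/60.083 = 1.09349 mol → 1.09349 mol Si, 2.18698 mol O.
Total oxygen = 2.92206 mol. Normalization factor = 8/2.92206 = 2.73779.
K per 8 O = 0.23420 × 2.73779 = 0.641.

0.641 K apfu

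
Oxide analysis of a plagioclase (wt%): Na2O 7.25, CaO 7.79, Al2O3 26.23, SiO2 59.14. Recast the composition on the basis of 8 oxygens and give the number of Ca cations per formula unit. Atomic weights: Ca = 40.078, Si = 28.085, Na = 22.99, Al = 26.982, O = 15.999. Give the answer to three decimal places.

7.25 wt% Na2O ÷ 61.979 g/mol = 0.11698 mol, giving 0.23396 Na and 0.11698 O.
7.79 wt% CaO ÷ 56.077 g/mol = 0.13892 mol, giving 0.13892 Ca and 0.13892 O.
26.23 wt% Al2O3 ÷ 101.961 g/mol = 0.25726 mol, giving 0.51452 Al and 0.77178 O.
59.14 wt% SiO2 ÷ 60.083 g/mol = 0.98431 mol, giving 0.98431 Si and 1.96862 O.
Oxygen sums to 2.99630; scaling by 8/2.99630 = 2.66996 puts the formula on 8 O.
Ca: 0.13892 × 2.66996 = 0.371 atoms per formula unit.

0.371 Ca apfu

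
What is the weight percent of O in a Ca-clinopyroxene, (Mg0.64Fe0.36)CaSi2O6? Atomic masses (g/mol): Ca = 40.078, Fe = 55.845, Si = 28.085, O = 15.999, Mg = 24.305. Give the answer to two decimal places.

Molar mass of (Mg0.64Fe0.36)CaSi2O6: 0.64*24.305 + 0.36*55.845 + 1*40.078 + 2*28.085 + 6*15.999 = 227.901 g/mol.
Mass of O per formula unit: 6 × 15.999 = 95.994 g.
Weight fraction O = 95.994 / 227.901 = 0.4212.

42.12 wt%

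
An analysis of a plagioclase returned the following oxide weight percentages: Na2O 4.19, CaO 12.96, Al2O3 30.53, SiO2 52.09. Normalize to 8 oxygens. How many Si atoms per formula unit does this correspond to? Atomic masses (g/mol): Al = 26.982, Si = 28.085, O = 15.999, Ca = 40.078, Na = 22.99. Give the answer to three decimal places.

Na2O: 4.19/61.979 = 0.06760 mol → 0.13520 mol Na, 0.06760 mol O.
CaO: 12.96/56.077 = 0.23111 mol → 0.23111 mol Ca, 0.23111 mol O.
Al2O3: 30.53/101.961 = 0.29943 mol → 0.59886 mol Al, 0.89829 mol O.
SiO2: 52.09/60.083 = 0.86697 mol → 0.86697 mol Si, 1.73394 mol O.
Total oxygen = 2.93094 mol. Normalization factor = 8/2.93094 = 2.72950.
Si per 8 O = 0.86697 × 2.72950 = 2.366.

2.366 Si apfu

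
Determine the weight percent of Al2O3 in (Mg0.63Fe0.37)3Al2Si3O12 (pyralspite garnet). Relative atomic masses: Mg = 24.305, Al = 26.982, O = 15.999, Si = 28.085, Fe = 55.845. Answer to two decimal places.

M((Mg0.63Fe0.37)3Al2Si3O12) = 438.131 g/mol; M(Al2O3) = 101.961 g/mol.
Moles Al2O3 per formula unit = 2 Al ÷ 2 = 1.0000.
Al2O3 fraction = (1.0000 × 101.961) / 438.131 = 101.961/438.131 = 0.2327.

23.27 wt%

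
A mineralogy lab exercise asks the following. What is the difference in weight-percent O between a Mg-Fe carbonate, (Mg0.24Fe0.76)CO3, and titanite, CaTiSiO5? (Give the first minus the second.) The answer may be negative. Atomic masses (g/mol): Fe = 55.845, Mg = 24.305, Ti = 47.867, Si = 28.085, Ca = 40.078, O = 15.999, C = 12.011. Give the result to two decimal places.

M((Mg0.24Fe0.76)CO3) = 108.283 g/mol, so wt% O = 47.997/108.283 × 100 = 44.33%.
M(CaTiSiO5) = 196.025 g/mol, so wt% O = 79.995/196.025 × 100 = 40.81%.
44.33 − 40.81 = 3.52 pp.

3.52 percentage points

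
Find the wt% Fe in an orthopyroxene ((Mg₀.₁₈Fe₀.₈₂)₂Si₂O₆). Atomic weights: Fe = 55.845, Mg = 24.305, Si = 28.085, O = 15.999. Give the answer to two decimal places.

Formula mass = 0.36*24.305 + 1.64*55.845 + 2*28.085 + 6*15.999 = 252.500 g/mol, of which 91.586 g is Fe.
So Fe makes up 91.586/252.500 = 0.3627 of the mass, i.e. 36.27%.

36.27 wt%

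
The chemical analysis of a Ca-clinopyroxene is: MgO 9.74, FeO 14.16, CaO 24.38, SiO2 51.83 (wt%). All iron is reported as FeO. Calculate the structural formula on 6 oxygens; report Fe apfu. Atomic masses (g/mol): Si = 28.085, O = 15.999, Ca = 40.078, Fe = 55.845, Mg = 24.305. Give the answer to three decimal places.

9.74 wt% MgO ÷ 40.304 g/mol = 0.24166 mol, giving 0.24166 Mg and 0.24166 O.
14.16 wt% FeO ÷ 71.844 g/mol = 0.19709 mol, giving 0.19709 Fe and 0.19709 O.
24.38 wt% CaO ÷ 56.077 g/mol = 0.43476 mol, giving 0.43476 Ca and 0.43476 O.
51.83 wt% SiO2 ÷ 60.083 g/mol = 0.86264 mol, giving 0.86264 Si and 1.72528 O.
Oxygen sums to 2.59879; scaling by 6/2.59879 = 2.30877 puts the formula on 6 O.
Fe: 0.19709 × 2.30877 = 0.455 atoms per formula unit.

0.455 Fe apfu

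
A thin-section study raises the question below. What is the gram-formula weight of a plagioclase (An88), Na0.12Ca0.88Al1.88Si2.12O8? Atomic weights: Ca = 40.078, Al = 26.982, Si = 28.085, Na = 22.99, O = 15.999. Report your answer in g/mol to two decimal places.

Na: 0.12 × 22.99 = 2.7588
Ca: 0.88 × 40.078 = 35.2686
Al: 1.88 × 26.982 = 50.7262
Si: 2.12 × 28.085 = 59.5402
O: 8 × 15.999 = 127.9920
Summing the contributions gives the formula mass.

276.29 g/mol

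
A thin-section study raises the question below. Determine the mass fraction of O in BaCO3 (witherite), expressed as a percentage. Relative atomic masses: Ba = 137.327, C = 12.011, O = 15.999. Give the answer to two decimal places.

24.32 mass %

Formula mass = 1×137.327 + 1×12.011 + 3×15.999 = 197.335 g/mol, of which 47.997 g is O.
So O makes up 47.997/197.335 = 0.2432 of the mass, i.e. 24.32%.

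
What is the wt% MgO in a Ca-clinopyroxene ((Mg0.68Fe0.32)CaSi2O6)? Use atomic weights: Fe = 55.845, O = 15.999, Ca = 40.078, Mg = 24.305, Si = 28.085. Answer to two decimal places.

Molar mass of (Mg0.68Fe0.32)CaSi2O6 = 0.68*24.305 + 0.32*55.845 + 1*40.078 + 2*28.085 + 6*15.999 = 226.640 g/mol.
Each formula unit contains 0.68 Mg, equivalent to 0.68/1 = 0.6800 mol MgO.
M(MgO) = 1×24.305 + 1×15.999 = 40.304 g/mol.
Mass of MgO per formula unit = 0.6800 × 40.304 = 27.407 g.
MgO wt% = 27.407 / 226.640 × 100 = 12.09%.

12.09 wt%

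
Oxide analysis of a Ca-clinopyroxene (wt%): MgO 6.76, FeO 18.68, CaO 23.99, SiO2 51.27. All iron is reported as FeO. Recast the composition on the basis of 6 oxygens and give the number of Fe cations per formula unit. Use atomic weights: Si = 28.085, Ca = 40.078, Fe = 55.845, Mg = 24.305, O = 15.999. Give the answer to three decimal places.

6.76 wt% MgO ÷ 40.304 g/mol = 0.16773 mol, giving 0.16773 Mg and 0.16773 O.
18.68 wt% FeO ÷ 71.844 g/mol = 0.26001 mol, giving 0.26001 Fe and 0.26001 O.
23.99 wt% CaO ÷ 56.077 g/mol = 0.42780 mol, giving 0.42780 Ca and 0.42780 O.
51.27 wt% SiO2 ÷ 60.083 g/mol = 0.85332 mol, giving 0.85332 Si and 1.70664 O.
Oxygen sums to 2.56218; scaling by 6/2.56218 = 2.34176 puts the formula on 6 O.
Fe: 0.26001 × 2.34176 = 0.609 atoms per formula unit.

0.609 Fe apfu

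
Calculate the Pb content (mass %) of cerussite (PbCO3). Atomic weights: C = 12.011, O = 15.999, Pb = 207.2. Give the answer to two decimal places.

M(PbCO3) = 267.208 g/mol.
Pb contributes 1 × 207.2 = 207.200 g per mole.
207.200/267.208 = 0.7754 → 77.54%.

77.54 mass %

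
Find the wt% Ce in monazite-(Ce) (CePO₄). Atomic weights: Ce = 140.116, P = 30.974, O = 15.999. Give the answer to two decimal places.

59.60 mass %

Molar mass of CePO₄: 1*140.116 + 1*30.974 + 4*15.999 = 235.086 g/mol.
Mass of Ce per formula unit: 1 × 140.116 = 140.116 g.
Weight fraction Ce = 140.116 / 235.086 = 0.5960.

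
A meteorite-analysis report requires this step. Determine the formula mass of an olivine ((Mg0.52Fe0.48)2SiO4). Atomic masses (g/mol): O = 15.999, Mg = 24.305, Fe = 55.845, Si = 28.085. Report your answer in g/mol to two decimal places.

M = 1.04(24.305) + 0.96(55.845) + 1(28.085) + 4(15.999)

170.97 g/mol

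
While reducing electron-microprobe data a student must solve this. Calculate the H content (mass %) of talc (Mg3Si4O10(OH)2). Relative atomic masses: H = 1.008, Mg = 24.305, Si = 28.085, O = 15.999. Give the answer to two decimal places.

0.53 mass %

Formula mass = 3·24.305 + 4·28.085 + 12·15.999 + 2·1.008 = 379.259 g/mol, of which 2.016 g is H.
So H makes up 2.016/379.259 = 0.0053 of the mass, i.e. 0.53%.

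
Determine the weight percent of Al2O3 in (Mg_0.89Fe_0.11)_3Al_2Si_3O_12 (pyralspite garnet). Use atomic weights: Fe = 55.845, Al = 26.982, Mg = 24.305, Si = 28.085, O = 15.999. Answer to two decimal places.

Molar mass of (Mg_0.89Fe_0.11)_3Al_2Si_3O_12 = 2.67×24.305 + 0.33×55.845 + 2×26.982 + 3×28.085 + 12×15.999 = 413.530 g/mol.
Each formula unit contains 2 Al, equivalent to 2/2 = 1.0000 mol Al2O3.
M(Al2O3) = 2×26.982 + 3×15.999 = 101.961 g/mol.
Mass of Al2O3 per formula unit = 1.0000 × 101.961 = 101.961 g.
Al2O3 wt% = 101.961 / 413.530 × 100 = 24.66%.

24.66 wt%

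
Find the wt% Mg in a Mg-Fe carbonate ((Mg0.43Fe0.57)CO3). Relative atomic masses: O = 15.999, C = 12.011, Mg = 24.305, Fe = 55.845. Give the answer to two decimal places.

M((Mg0.43Fe0.57)CO3) = 102.291 g/mol.
Mg contributes 0.43 × 24.305 = 10.451 g per mole.
10.451/102.291 = 0.1022 → 10.22%.

10.22 wt%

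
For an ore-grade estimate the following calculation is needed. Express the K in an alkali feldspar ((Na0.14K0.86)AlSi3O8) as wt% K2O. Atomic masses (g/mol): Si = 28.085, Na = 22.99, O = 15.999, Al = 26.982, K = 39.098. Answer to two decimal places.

M((Na0.14K0.86)AlSi3O8) = 276.072 g/mol; M(K2O) = 94.195 g/mol.
Moles K2O per formula unit = 0.86 K ÷ 2 = 0.4300.
K2O fraction = (0.4300 × 94.195) / 276.072 = 40.504/276.072 = 0.1467.

14.67 wt%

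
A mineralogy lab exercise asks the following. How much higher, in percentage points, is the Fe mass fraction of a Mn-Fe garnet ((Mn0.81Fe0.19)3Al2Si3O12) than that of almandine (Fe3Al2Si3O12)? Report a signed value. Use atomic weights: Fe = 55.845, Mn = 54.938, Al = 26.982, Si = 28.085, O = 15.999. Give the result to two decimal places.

First mineral: 31.832 g Fe in 495.538 g formula = 6.42 wt% Fe.
Second mineral: 167.535 g Fe in 497.742 g formula = 33.66 wt% Fe.
6.42% − 33.66% gives a difference of -27.24 percentage points.

-27.24 percentage points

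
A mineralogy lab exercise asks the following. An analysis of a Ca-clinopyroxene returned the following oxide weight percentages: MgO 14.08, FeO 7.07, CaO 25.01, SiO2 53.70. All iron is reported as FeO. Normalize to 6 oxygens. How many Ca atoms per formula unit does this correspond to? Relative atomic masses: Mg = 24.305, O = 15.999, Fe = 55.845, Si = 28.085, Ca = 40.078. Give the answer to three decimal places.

MgO (M=40.304): mol = 0.34934; Mg = 0.34934, O = 0.34934.
FeO (M=71.844): mol = 0.09841; Fe = 0.09841, O = 0.09841.
CaO (M=56.077): mol = 0.44599; Ca = 0.44599, O = 0.44599.
SiO2 (M=60.083): mol = 0.89376; Si = 0.89376, O = 1.78752.
ΣO = 2.68126; factor = 6/ΣO = 2.23775.
Ca apfu = 0.44599 × 2.23775 = 0.998.

0.998 Ca apfu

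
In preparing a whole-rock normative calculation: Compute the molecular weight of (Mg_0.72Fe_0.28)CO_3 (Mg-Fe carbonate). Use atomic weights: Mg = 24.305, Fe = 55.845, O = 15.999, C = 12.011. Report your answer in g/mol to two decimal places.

93.14 g/mol

M = 0.72×24.305 + 0.28×55.845 + 1×12.011 + 3×15.999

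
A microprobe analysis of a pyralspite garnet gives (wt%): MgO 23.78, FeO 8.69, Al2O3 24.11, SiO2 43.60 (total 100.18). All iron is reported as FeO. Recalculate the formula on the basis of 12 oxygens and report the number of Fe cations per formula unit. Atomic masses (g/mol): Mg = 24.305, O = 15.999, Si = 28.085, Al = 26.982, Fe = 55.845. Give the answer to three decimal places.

23.78 wt% MgO ÷ 40.304 g/mol = 0.59002 mol, giving 0.59002 Mg and 0.59002 O.
8.69 wt% FeO ÷ 71.844 g/mol = 0.12096 mol, giving 0.12096 Fe and 0.12096 O.
24.11 wt% Al2O3 ÷ 101.961 g/mol = 0.23646 mol, giving 0.47292 Al and 0.70938 O.
43.60 wt% SiO2 ÷ 60.083 g/mol = 0.72566 mol, giving 0.72566 Si and 1.45132 O.
Oxygen sums to 2.87168; scaling by 12/2.87168 = 4.17874 puts the formula on 12 O.
Fe: 0.12096 × 4.17874 = 0.505 atoms per formula unit.

0.505 Fe apfu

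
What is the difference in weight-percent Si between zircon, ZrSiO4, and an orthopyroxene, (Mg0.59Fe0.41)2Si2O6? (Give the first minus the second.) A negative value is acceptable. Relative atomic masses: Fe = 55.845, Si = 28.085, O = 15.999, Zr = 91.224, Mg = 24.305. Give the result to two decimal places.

First mineral: 28.085 g Si in 183.305 g formula = 15.32 wt% Si.
Second mineral: 56.170 g Si in 226.637 g formula = 24.78 wt% Si.
15.32% − 24.78% gives a difference of -9.46 percentage points.

-9.46 percentage points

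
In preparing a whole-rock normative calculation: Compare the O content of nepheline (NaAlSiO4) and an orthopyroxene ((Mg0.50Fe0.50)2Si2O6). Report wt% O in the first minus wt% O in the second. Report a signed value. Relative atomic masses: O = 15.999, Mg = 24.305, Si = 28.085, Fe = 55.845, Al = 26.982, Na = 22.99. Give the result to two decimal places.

M(NaAlSiO4) = 142.053 g/mol, so wt% O = 63.996/142.053 × 100 = 45.05%.
M((Mg0.50Fe0.50)2Si2O6) = 232.314 g/mol, so wt% O = 95.994/232.314 × 100 = 41.32%.
45.05 − 41.32 = 3.73 pp.

3.73 percentage points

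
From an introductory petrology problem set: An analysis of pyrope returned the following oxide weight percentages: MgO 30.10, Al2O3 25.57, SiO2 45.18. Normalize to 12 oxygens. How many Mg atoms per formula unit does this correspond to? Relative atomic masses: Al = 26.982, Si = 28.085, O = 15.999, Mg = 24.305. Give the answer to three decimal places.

2.984 Mg apfu

MgO (M=40.304): mol = 0.74682; Mg = 0.74682, O = 0.74682.
Al2O3 (M=101.961): mol = 0.25078; Al = 0.50156, O = 0.75234.
SiO2 (M=60.083): mol = 0.75196; Si = 0.75196, O = 1.50392.
ΣO = 3.00308; factor = 12/ΣO = 3.99590.
Mg apfu = 0.74682 × 3.99590 = 2.984.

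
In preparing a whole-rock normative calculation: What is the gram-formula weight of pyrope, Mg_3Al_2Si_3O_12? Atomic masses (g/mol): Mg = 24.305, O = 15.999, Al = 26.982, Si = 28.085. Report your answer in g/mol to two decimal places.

Mg: 3 × 24.305 = 72.9150
Al: 2 × 26.982 = 53.9640
Si: 3 × 28.085 = 84.2550
O: 12 × 15.999 = 191.9880
Summing the contributions gives the formula mass.

403.12 g/mol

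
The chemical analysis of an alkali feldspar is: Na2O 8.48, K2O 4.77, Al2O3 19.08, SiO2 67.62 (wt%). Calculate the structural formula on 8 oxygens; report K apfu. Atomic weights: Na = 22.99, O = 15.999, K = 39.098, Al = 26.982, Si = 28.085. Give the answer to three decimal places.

Na2O: 8.48/61.979 = 0.13682 mol → 0.27364 mol Na, 0.13682 mol O.
K2O: 4.77/94.195 = 0.05064 mol → 0.10128 mol K, 0.05064 mol O.
Al2O3: 19.08/101.961 = 0.18713 mol → 0.37426 mol Al, 0.56139 mol O.
SiO2: 67.62/60.083 = 1.12544 mol → 1.12544 mol Si, 2.25088 mol O.
Total oxygen = 2.99973 mol. Normalization factor = 8/2.99973 = 2.66691.
K per 8 O = 0.10128 × 2.66691 = 0.270.

0.270 K apfu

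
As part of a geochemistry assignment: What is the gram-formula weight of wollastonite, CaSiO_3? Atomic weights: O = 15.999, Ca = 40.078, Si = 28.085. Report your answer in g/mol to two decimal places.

Ca: 1 × 40.078 = 40.0780
Si: 1 × 28.085 = 28.0850
O: 3 × 15.999 = 47.9970
Summing the contributions gives the formula mass.

116.16 g/mol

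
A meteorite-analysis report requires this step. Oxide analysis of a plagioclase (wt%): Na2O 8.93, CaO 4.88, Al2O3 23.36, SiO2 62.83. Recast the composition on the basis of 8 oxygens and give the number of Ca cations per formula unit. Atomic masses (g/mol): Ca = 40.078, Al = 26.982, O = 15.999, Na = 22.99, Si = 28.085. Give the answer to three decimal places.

Na2O (M=61.979): mol = 0.14408; Na = 0.28816, O = 0.14408.
CaO (M=56.077): mol = 0.08702; Ca = 0.08702, O = 0.08702.
Al2O3 (M=101.961): mol = 0.22911; Al = 0.45822, O = 0.68733.
SiO2 (M=60.083): mol = 1.04572; Si = 1.04572, O = 2.09144.
ΣO = 3.00987; factor = 8/ΣO = 2.65792.
Ca apfu = 0.08702 × 2.65792 = 0.231.

0.231 Ca apfu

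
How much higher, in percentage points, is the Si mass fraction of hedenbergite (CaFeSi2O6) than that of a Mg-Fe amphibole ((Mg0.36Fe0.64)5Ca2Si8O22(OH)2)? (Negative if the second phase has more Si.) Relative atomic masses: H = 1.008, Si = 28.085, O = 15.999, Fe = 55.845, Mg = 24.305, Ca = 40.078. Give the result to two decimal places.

-1.96 percentage points

First mineral: 56.170 g Si in 248.087 g formula = 22.64 wt% Si.
Second mineral: 224.680 g Si in 913.281 g formula = 24.60 wt% Si.
22.64% − 24.60% gives a difference of -1.96 percentage points.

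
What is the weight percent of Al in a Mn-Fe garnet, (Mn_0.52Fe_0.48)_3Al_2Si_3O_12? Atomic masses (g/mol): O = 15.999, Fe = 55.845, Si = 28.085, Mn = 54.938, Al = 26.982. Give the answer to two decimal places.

10.87 weight percent

Molar mass of (Mn_0.52Fe_0.48)_3Al_2Si_3O_12: 1.56*54.938 + 1.44*55.845 + 2*26.982 + 3*28.085 + 12*15.999 = 496.327 g/mol.
Mass of Al per formula unit: 2 × 26.982 = 53.964 g.
Weight fraction Al = 53.964 / 496.327 = 0.1087.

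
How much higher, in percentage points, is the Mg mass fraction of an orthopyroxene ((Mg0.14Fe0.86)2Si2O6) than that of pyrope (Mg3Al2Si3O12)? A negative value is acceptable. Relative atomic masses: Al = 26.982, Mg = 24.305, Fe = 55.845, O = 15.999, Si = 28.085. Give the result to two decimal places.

M((Mg0.14Fe0.86)2Si2O6) = 255.023 g/mol, so wt% Mg = 6.805/255.023 × 100 = 2.67%.
M(Mg3Al2Si3O12) = 403.122 g/mol, so wt% Mg = 72.915/403.122 × 100 = 18.09%.
2.67 − 18.09 = -15.42 pp.

-15.42 percentage points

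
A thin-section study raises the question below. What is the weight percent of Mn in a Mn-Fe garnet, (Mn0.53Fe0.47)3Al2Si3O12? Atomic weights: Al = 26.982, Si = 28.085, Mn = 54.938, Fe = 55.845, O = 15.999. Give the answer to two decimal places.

17.60 mass %

M((Mn0.53Fe0.47)3Al2Si3O12) = 496.300 g/mol.
Mn contributes 1.59 × 54.938 = 87.351 g per mole.
87.351/496.300 = 0.1760 → 17.60%.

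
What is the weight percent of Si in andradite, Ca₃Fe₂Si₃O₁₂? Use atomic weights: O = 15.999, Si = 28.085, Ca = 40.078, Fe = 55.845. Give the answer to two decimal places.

16.58 mass %

Molar mass of Ca₃Fe₂Si₃O₁₂: 3·40.078 + 2·55.845 + 3·28.085 + 12·15.999 = 508.167 g/mol.
Mass of Si per formula unit: 3 × 28.085 = 84.255 g.
Weight fraction Si = 84.255 / 508.167 = 0.1658.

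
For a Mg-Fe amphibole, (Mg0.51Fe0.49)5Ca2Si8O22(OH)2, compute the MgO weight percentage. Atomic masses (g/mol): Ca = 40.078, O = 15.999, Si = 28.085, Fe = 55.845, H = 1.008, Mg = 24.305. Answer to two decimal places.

11.55 wt%

Molar mass of (Mg0.51Fe0.49)5Ca2Si8O22(OH)2 = 2.55*24.305 + 2.45*55.845 + 2*40.078 + 8*28.085 + 24*15.999 + 2*1.008 = 889.626 g/mol.
Each formula unit contains 2.55 Mg, equivalent to 2.55/1 = 2.5500 mol MgO.
M(MgO) = 1×24.305 + 1×15.999 = 40.304 g/mol.
Mass of MgO per formula unit = 2.5500 × 40.304 = 102.775 g.
MgO wt% = 102.775 / 889.626 × 100 = 11.55%.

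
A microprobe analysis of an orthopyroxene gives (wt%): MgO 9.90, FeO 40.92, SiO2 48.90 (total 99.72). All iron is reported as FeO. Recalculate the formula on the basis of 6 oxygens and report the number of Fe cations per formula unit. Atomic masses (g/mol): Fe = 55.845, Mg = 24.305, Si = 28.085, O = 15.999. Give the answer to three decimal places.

MgO (M=40.304): mol = 0.24563; Mg = 0.24563, O = 0.24563.
FeO (M=71.844): mol = 0.56957; Fe = 0.56957, O = 0.56957.
SiO2 (M=60.083): mol = 0.81387; Si = 0.81387, O = 1.62774.
ΣO = 2.44294; factor = 6/ΣO = 2.45606.
Fe apfu = 0.56957 × 2.45606 = 1.399.

1.399 Fe apfu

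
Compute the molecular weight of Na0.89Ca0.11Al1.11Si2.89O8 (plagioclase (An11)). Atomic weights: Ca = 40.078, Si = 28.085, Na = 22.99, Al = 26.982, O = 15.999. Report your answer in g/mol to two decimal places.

M = 0.89×22.99 + 0.11×40.078 + 1.11×26.982 + 2.89×28.085 + 8×15.999

263.98 g/mol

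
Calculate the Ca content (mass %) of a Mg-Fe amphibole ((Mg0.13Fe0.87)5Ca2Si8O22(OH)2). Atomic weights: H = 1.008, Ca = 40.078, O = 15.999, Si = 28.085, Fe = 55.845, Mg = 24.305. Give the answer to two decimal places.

Molar mass of (Mg0.13Fe0.87)5Ca2Si8O22(OH)2: 0.65*24.305 + 4.35*55.845 + 2*40.078 + 8*28.085 + 24*15.999 + 2*1.008 = 949.552 g/mol.
Mass of Ca per formula unit: 2 × 40.078 = 80.156 g.
Weight fraction Ca = 80.156 / 949.552 = 0.0844.

8.44 mass %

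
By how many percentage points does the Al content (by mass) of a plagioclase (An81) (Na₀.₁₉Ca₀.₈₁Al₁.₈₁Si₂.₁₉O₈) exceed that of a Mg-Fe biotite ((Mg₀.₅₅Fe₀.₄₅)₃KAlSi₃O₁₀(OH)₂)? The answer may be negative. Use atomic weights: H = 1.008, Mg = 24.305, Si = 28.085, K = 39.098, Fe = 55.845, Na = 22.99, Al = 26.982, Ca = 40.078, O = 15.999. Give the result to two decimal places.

First mineral: 48.837 g Al in 275.167 g formula = 17.75 wt% Al.
Second mineral: 26.982 g Al in 459.833 g formula = 5.87 wt% Al.
17.75% − 5.87% gives a difference of 11.88 percentage points.

11.88 percentage points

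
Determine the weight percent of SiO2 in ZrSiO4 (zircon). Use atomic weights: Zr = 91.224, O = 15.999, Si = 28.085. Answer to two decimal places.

32.78 wt%

M(ZrSiO4) = 183.305 g/mol; M(SiO2) = 60.083 g/mol.
Moles SiO2 per formula unit = 1 Si ÷ 1 = 1.0000.
SiO2 fraction = (1.0000 × 60.083) / 183.305 = 60.083/183.305 = 0.3278.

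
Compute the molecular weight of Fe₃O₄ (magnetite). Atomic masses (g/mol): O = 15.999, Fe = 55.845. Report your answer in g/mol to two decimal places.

231.53 g/mol

The formula mass is the sum 3×55.845 + 4×15.999.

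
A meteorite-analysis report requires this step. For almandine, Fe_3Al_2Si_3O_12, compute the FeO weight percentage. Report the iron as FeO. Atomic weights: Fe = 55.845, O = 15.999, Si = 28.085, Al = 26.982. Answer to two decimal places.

43.30 wt%

Molar mass of Fe_3Al_2Si_3O_12 = 3*55.845 + 2*26.982 + 3*28.085 + 12*15.999 = 497.742 g/mol.
Each formula unit contains 3 Fe, equivalent to 3/1 = 3.0000 mol FeO.
M(FeO) = 1×55.845 + 1×15.999 = 71.844 g/mol.
Mass of FeO per formula unit = 3.0000 × 71.844 = 215.532 g.
FeO wt% = 215.532 / 497.742 × 100 = 43.30%.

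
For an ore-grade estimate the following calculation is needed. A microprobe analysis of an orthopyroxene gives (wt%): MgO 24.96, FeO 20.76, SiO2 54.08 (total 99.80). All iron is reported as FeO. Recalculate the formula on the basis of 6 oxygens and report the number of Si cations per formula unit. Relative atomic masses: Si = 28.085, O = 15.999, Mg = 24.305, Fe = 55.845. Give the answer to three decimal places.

24.96 wt% MgO ÷ 40.304 g/mol = 0.61929 mol, giving 0.61929 Mg and 0.61929 O.
20.76 wt% FeO ÷ 71.844 g/mol = 0.28896 mol, giving 0.28896 Fe and 0.28896 O.
54.08 wt% SiO2 ÷ 60.083 g/mol = 0.90009 mol, giving 0.90009 Si and 1.80018 O.
Oxygen sums to 2.70843; scaling by 6/2.70843 = 2.21531 puts the formula on 6 O.
Si: 0.90009 × 2.21531 = 1.994 atoms per formula unit.

1.994 Si apfu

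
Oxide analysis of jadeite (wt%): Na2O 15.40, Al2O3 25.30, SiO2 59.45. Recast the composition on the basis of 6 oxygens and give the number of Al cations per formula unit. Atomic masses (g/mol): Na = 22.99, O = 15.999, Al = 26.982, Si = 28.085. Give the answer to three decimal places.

Na2O: 15.40/61.979 = 0.24847 mol → 0.49694 mol Na, 0.24847 mol O.
Al2O3: 25.30/101.961 = 0.24813 mol → 0.49626 mol Al, 0.74439 mol O.
SiO2: 59.45/60.083 = 0.98946 mol → 0.98946 mol Si, 1.97892 mol O.
Total oxygen = 2.97178 mol. Normalization factor = 6/2.97178 = 2.01899.
Al per 6 O = 0.49626 × 2.01899 = 1.002.

1.002 Al apfu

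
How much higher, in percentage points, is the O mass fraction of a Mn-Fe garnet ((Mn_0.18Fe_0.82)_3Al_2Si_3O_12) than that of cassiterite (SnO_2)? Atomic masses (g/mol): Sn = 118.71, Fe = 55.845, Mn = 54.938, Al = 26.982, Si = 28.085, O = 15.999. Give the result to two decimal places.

17.38 percentage points

First mineral: 191.988 g O in 497.252 g formula = 38.61 wt% O.
Second mineral: 31.998 g O in 150.708 g formula = 21.23 wt% O.
38.61% − 21.23% gives a difference of 17.38 percentage points.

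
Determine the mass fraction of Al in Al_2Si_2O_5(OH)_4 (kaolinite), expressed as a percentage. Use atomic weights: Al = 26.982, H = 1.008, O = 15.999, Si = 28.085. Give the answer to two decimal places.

Molar mass of Al_2Si_2O_5(OH)_4: 2*26.982 + 2*28.085 + 9*15.999 + 4*1.008 = 258.157 g/mol.
Mass of Al per formula unit: 2 × 26.982 = 53.964 g.
Weight fraction Al = 53.964 / 258.157 = 0.2090.

20.90 wt%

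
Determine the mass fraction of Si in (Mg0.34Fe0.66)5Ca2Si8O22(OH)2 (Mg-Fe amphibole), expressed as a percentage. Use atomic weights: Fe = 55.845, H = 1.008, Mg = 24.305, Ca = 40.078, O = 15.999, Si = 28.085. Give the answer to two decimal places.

24.52 weight percent

M((Mg0.34Fe0.66)5Ca2Si8O22(OH)2) = 916.435 g/mol.
Si contributes 8 × 28.085 = 224.680 g per mole.
224.680/916.435 = 0.2452 → 24.52%.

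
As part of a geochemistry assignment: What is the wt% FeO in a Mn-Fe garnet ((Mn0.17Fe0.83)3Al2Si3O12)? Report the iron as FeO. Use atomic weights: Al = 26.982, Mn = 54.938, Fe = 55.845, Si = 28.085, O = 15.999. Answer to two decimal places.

35.97 wt%

M((Mn0.17Fe0.83)3Al2Si3O12) = 497.279 g/mol; M(FeO) = 71.844 g/mol.
Moles FeO per formula unit = 2.49 Fe ÷ 1 = 2.4900.
FeO fraction = (2.4900 × 71.844) / 497.279 = 178.892/497.279 = 0.3597.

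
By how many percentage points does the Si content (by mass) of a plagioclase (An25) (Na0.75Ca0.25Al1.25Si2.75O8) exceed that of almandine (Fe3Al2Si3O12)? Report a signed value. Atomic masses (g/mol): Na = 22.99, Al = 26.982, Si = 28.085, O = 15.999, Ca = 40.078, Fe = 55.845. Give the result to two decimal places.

First mineral: 77.234 g Si in 266.215 g formula = 29.01 wt% Si.
Second mineral: 84.255 g Si in 497.742 g formula = 16.93 wt% Si.
29.01% − 16.93% gives a difference of 12.08 percentage points.

12.08 percentage points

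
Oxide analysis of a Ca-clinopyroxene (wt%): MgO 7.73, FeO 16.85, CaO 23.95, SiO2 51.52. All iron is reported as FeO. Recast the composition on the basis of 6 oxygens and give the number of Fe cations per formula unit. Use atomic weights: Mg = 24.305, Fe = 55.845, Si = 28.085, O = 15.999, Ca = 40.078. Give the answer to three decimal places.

7.73 wt% MgO ÷ 40.304 g/mol = 0.19179 mol, giving 0.19179 Mg and 0.19179 O.
16.85 wt% FeO ÷ 71.844 g/mol = 0.23454 mol, giving 0.23454 Fe and 0.23454 O.
23.95 wt% CaO ÷ 56.077 g/mol = 0.42709 mol, giving 0.42709 Ca and 0.42709 O.
51.52 wt% SiO2 ÷ 60.083 g/mol = 0.85748 mol, giving 0.85748 Si and 1.71496 O.
Oxygen sums to 2.56838; scaling by 6/2.56838 = 2.33610 puts the formula on 6 O.
Fe: 0.23454 × 2.33610 = 0.548 atoms per formula unit.

0.548 Fe apfu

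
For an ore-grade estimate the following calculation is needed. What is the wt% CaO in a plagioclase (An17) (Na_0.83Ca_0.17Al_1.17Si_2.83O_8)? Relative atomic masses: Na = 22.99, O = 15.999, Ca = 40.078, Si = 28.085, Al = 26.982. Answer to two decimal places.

Molar mass of Na_0.83Ca_0.17Al_1.17Si_2.83O_8 = 0.83*22.99 + 0.17*40.078 + 1.17*26.982 + 2.83*28.085 + 8*15.999 = 264.936 g/mol.
Each formula unit contains 0.17 Ca, equivalent to 0.17/1 = 0.1700 mol CaO.
M(CaO) = 1×40.078 + 1×15.999 = 56.077 g/mol.
Mass of CaO per formula unit = 0.1700 × 56.077 = 9.533 g.
CaO wt% = 9.533 / 264.936 × 100 = 3.60%.

3.60 wt%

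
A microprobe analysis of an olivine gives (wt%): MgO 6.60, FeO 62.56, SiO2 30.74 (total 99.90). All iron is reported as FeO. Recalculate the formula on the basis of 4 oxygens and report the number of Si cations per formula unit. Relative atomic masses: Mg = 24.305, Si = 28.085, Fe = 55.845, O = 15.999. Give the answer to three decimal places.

MgO: 6.60/40.304 = 0.16376 mol → 0.16376 mol Mg, 0.16376 mol O.
FeO: 62.56/71.844 = 0.87078 mol → 0.87078 mol Fe, 0.87078 mol O.
SiO2: 30.74/60.083 = 0.51163 mol → 0.51163 mol Si, 1.02326 mol O.
Total oxygen = 2.05780 mol. Normalization factor = 4/2.05780 = 1.94382.
Si per 4 O = 0.51163 × 1.94382 = 0.995.

0.995 Si apfu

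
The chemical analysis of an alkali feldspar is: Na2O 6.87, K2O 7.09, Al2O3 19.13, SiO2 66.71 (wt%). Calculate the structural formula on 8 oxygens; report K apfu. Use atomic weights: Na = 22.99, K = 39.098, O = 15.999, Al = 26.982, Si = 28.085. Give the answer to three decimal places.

0.406 K apfu

Na2O (M=61.979): mol = 0.11084; Na = 0.22168, O = 0.11084.
K2O (M=94.195): mol = 0.07527; K = 0.15054, O = 0.07527.
Al2O3 (M=101.961): mol = 0.18762; Al = 0.37524, O = 0.56286.
SiO2 (M=60.083): mol = 1.11030; Si = 1.11030, O = 2.22060.
ΣO = 2.96957; factor = 8/ΣO = 2.69399.
K apfu = 0.15054 × 2.69399 = 0.406.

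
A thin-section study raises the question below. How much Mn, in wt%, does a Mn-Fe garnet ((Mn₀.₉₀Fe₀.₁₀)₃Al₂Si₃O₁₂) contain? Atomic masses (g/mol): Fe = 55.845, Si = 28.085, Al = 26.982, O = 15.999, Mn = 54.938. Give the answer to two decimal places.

Formula mass = 2.70×54.938 + 0.30×55.845 + 2×26.982 + 3×28.085 + 12×15.999 = 495.293 g/mol, of which 148.333 g is Mn.
So Mn makes up 148.333/495.293 = 0.2995 of the mass, i.e. 29.95%.

29.95 wt%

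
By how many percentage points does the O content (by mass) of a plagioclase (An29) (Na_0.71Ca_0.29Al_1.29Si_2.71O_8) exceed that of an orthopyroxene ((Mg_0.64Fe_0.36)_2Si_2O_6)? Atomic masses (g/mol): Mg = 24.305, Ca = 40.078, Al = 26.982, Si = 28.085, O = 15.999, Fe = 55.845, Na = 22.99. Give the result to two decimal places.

M(Na_0.71Ca_0.29Al_1.29Si_2.71O_8) = 266.855 g/mol, so wt% O = 127.992/266.855 × 100 = 47.96%.
M((Mg_0.64Fe_0.36)_2Si_2O_6) = 223.483 g/mol, so wt% O = 95.994/223.483 × 100 = 42.95%.
47.96 − 42.95 = 5.01 pp.

5.01 percentage points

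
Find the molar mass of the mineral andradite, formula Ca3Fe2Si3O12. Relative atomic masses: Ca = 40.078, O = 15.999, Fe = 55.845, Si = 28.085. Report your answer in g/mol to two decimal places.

508.17 g/mol

M = 3(40.078) + 2(55.845) + 3(28.085) + 12(15.999)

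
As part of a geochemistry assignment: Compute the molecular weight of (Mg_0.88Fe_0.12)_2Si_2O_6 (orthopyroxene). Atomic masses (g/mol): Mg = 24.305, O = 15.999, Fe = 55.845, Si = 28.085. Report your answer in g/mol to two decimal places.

The formula mass is the sum 1.76(24.305) + 0.24(55.845) + 2(28.085) + 6(15.999).

208.34 g/mol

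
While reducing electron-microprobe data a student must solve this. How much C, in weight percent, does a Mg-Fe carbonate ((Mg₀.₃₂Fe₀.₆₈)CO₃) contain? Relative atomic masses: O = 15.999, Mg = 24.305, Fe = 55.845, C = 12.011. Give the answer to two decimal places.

11.36 weight percent

M((Mg₀.₃₂Fe₀.₆₈)CO₃) = 105.760 g/mol.
C contributes 1 × 12.011 = 12.011 g per mole.
12.011/105.760 = 0.1136 → 11.36%.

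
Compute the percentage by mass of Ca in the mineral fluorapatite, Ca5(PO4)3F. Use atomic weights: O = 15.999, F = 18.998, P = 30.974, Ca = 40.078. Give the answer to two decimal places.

M(Ca5(PO4)3F) = 504.298 g/mol.
Ca contributes 5 × 40.078 = 200.390 g per mole.
200.390/504.298 = 0.3974 → 39.74%.

39.74 weight percent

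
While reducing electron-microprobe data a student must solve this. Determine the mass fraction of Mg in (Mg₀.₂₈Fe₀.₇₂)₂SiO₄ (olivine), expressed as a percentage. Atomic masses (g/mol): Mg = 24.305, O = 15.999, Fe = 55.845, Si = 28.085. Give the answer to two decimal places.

7.31 mass %

M((Mg₀.₂₈Fe₀.₇₂)₂SiO₄) = 186.109 g/mol.
Mg contributes 0.56 × 24.305 = 13.611 g per mole.
13.611/186.109 = 0.0731 → 7.31%.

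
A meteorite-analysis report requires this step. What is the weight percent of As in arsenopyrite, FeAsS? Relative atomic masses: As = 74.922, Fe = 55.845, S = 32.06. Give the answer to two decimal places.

46.01 wt%

M(FeAsS) = 162.827 g/mol.
As contributes 1 × 74.922 = 74.922 g per mole.
74.922/162.827 = 0.4601 → 46.01%.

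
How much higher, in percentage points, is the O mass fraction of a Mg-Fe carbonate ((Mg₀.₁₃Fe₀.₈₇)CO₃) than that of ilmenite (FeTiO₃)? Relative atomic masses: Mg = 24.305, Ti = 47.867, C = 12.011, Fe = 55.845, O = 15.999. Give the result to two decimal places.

M((Mg₀.₁₃Fe₀.₈₇)CO₃) = 111.753 g/mol, so wt% O = 47.997/111.753 × 100 = 42.95%.
M(FeTiO₃) = 151.709 g/mol, so wt% O = 47.997/151.709 × 100 = 31.64%.
42.95 − 31.64 = 11.31 pp.

11.31 percentage points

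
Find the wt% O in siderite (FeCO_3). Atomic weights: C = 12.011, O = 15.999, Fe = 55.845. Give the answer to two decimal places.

41.43 weight percent

Formula mass = 1·55.845 + 1·12.011 + 3·15.999 = 115.853 g/mol, of which 47.997 g is O.
So O makes up 47.997/115.853 = 0.4143 of the mass, i.e. 41.43%.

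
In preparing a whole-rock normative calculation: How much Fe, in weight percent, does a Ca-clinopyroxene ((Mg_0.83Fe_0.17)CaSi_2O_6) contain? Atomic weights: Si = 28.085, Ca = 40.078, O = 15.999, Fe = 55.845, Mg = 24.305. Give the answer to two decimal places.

Formula mass = 0.83·24.305 + 0.17·55.845 + 1·40.078 + 2·28.085 + 6·15.999 = 221.909 g/mol, of which 9.494 g is Fe.
So Fe makes up 9.494/221.909 = 0.0428 of the mass, i.e. 4.28%.

4.28 weight percent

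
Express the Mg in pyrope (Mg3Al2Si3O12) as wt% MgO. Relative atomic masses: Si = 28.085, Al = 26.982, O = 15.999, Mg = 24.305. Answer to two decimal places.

M(Mg3Al2Si3O12) = 403.122 g/mol; M(MgO) = 40.304 g/mol.
Moles MgO per formula unit = 3 Mg ÷ 1 = 3.0000.
MgO fraction = (3.0000 × 40.304) / 403.122 = 120.912/403.122 = 0.2999.

29.99 wt%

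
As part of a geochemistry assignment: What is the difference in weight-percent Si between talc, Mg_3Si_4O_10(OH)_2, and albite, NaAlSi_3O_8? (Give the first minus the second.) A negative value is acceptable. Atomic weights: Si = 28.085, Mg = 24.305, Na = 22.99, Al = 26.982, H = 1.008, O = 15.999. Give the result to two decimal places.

-2.51 percentage points

First mineral: 112.340 g Si in 379.259 g formula = 29.62 wt% Si.
Second mineral: 84.255 g Si in 262.219 g formula = 32.13 wt% Si.
29.62% − 32.13% gives a difference of -2.51 percentage points.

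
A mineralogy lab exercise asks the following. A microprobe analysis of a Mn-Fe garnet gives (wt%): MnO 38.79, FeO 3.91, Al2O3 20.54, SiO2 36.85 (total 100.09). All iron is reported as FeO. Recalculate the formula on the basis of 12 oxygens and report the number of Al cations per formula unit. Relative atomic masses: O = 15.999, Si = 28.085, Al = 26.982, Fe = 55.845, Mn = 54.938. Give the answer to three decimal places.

38.79 wt% MnO ÷ 70.937 g/mol = 0.54682 mol, giving 0.54682 Mn and 0.54682 O.
3.91 wt% FeO ÷ 71.844 g/mol = 0.05442 mol, giving 0.05442 Fe and 0.05442 O.
20.54 wt% Al2O3 ÷ 101.961 g/mol = 0.20145 mol, giving 0.40290 Al and 0.60435 O.
36.85 wt% SiO2 ÷ 60.083 g/mol = 0.61332 mol, giving 0.61332 Si and 1.22664 O.
Oxygen sums to 2.43223; scaling by 12/2.43223 = 4.93374 puts the formula on 12 O.
Al: 0.40290 × 4.93374 = 1.988 atoms per formula unit.

1.988 Al apfu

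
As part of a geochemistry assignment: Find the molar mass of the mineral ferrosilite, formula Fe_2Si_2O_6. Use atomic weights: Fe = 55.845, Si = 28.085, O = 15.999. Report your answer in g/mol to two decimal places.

Fe: 2 × 55.845 = 111.6900
Si: 2 × 28.085 = 56.1700
O: 6 × 15.999 = 95.9940
Summing the contributions gives the formula mass.

263.85 g/mol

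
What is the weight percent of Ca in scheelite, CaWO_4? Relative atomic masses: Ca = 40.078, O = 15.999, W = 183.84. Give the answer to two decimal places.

Molar mass of CaWO_4: 1×40.078 + 1×183.84 + 4×15.999 = 287.914 g/mol.
Mass of Ca per formula unit: 1 × 40.078 = 40.078 g.
Weight fraction Ca = 40.078 / 287.914 = 0.1392.

13.92 mass %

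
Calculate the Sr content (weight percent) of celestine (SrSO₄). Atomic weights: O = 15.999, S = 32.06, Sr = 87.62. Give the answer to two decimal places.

47.70 weight percent

Molar mass of SrSO₄: 1·87.62 + 1·32.06 + 4·15.999 = 183.676 g/mol.
Mass of Sr per formula unit: 1 × 87.62 = 87.620 g.
Weight fraction Sr = 87.620 / 183.676 = 0.4770.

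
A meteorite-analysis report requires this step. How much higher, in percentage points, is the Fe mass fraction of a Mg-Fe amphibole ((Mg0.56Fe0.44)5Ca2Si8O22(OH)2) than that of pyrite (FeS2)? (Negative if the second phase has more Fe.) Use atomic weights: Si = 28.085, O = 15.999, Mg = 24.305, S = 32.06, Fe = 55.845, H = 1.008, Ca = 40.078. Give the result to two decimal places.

M((Mg0.56Fe0.44)5Ca2Si8O22(OH)2) = 881.741 g/mol, so wt% Fe = 122.859/881.741 × 100 = 13.93%.
M(FeS2) = 119.965 g/mol, so wt% Fe = 55.845/119.965 × 100 = 46.55%.
13.93 − 46.55 = -32.62 pp.

-32.62 percentage points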